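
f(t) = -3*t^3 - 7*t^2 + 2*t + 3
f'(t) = -9*t^2 - 14*t + 2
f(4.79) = -477.74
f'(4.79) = -271.56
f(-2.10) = -4.29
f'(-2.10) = -8.29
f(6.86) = -1281.18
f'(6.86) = -517.58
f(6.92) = -1312.49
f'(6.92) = -525.86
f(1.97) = -43.16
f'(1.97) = -60.51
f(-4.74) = 155.74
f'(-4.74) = -133.85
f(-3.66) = 48.99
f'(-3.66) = -67.32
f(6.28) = -1003.53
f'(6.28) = -440.87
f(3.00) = -135.00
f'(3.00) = -121.00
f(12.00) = -6165.00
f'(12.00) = -1462.00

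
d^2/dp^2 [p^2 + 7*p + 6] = 2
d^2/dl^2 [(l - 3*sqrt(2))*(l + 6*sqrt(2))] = 2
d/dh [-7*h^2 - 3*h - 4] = -14*h - 3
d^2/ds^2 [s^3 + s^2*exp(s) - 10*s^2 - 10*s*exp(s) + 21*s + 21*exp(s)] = s^2*exp(s) - 6*s*exp(s) + 6*s + 3*exp(s) - 20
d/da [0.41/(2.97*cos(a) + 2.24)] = 1.2177*sin(a)/(2.97*cos(a) + 2.24)^2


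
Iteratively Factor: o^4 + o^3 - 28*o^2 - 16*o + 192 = (o + 4)*(o^3 - 3*o^2 - 16*o + 48) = (o - 3)*(o + 4)*(o^2 - 16) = (o - 4)*(o - 3)*(o + 4)*(o + 4)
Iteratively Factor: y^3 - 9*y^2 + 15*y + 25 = (y - 5)*(y^2 - 4*y - 5) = (y - 5)*(y + 1)*(y - 5)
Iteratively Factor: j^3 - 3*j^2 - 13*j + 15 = (j - 5)*(j^2 + 2*j - 3) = (j - 5)*(j - 1)*(j + 3)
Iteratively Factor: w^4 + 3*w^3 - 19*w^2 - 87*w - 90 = (w - 5)*(w^3 + 8*w^2 + 21*w + 18) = (w - 5)*(w + 2)*(w^2 + 6*w + 9) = (w - 5)*(w + 2)*(w + 3)*(w + 3)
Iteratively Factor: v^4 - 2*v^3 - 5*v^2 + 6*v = (v - 3)*(v^3 + v^2 - 2*v) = (v - 3)*(v - 1)*(v^2 + 2*v) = (v - 3)*(v - 1)*(v + 2)*(v)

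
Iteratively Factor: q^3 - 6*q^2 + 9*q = (q - 3)*(q^2 - 3*q) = q*(q - 3)*(q - 3)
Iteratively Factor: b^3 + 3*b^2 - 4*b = (b)*(b^2 + 3*b - 4) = b*(b + 4)*(b - 1)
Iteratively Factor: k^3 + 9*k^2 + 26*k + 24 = (k + 4)*(k^2 + 5*k + 6) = (k + 2)*(k + 4)*(k + 3)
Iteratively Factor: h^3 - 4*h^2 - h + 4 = (h - 4)*(h^2 - 1) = (h - 4)*(h - 1)*(h + 1)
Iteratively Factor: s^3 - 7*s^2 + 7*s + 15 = (s - 5)*(s^2 - 2*s - 3) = (s - 5)*(s + 1)*(s - 3)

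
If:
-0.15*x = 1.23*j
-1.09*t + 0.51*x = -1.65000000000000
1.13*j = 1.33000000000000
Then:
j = 1.18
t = -3.00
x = -9.65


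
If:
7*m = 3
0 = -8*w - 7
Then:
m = 3/7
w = -7/8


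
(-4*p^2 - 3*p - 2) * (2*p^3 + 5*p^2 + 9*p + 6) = -8*p^5 - 26*p^4 - 55*p^3 - 61*p^2 - 36*p - 12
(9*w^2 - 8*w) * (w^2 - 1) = 9*w^4 - 8*w^3 - 9*w^2 + 8*w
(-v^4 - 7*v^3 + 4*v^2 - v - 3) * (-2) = 2*v^4 + 14*v^3 - 8*v^2 + 2*v + 6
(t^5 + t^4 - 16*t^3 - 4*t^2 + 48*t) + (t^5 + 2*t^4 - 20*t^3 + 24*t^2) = 2*t^5 + 3*t^4 - 36*t^3 + 20*t^2 + 48*t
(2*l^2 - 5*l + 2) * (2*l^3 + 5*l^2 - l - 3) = 4*l^5 - 23*l^3 + 9*l^2 + 13*l - 6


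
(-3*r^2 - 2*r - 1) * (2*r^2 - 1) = -6*r^4 - 4*r^3 + r^2 + 2*r + 1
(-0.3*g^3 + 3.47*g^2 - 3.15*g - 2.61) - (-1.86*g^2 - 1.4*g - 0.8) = -0.3*g^3 + 5.33*g^2 - 1.75*g - 1.81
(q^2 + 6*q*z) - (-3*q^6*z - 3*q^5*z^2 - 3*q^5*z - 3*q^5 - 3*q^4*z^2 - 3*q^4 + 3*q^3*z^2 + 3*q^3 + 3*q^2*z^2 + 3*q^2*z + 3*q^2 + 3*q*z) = 3*q^6*z + 3*q^5*z^2 + 3*q^5*z + 3*q^5 + 3*q^4*z^2 + 3*q^4 - 3*q^3*z^2 - 3*q^3 - 3*q^2*z^2 - 3*q^2*z - 2*q^2 + 3*q*z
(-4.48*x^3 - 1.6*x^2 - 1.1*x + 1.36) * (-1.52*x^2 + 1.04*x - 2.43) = 6.8096*x^5 - 2.2272*x^4 + 10.8944*x^3 + 0.6768*x^2 + 4.0874*x - 3.3048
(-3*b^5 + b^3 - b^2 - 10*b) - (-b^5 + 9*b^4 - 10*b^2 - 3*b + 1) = -2*b^5 - 9*b^4 + b^3 + 9*b^2 - 7*b - 1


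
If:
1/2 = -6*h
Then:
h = -1/12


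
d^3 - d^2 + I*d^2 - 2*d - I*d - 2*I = (d - 2)*(d + 1)*(d + I)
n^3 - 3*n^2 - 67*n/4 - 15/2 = (n - 6)*(n + 1/2)*(n + 5/2)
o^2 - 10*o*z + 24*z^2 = (o - 6*z)*(o - 4*z)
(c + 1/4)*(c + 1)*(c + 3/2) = c^3 + 11*c^2/4 + 17*c/8 + 3/8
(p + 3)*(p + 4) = p^2 + 7*p + 12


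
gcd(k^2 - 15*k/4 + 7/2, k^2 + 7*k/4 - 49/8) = k - 7/4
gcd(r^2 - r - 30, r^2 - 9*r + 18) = r - 6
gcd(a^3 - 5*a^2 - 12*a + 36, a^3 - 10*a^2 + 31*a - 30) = a - 2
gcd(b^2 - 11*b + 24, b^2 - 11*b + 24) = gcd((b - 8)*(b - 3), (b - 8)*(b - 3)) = b^2 - 11*b + 24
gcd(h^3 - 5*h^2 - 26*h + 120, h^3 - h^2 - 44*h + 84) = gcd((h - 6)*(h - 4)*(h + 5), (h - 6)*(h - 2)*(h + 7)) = h - 6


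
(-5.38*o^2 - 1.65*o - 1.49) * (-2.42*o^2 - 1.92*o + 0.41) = 13.0196*o^4 + 14.3226*o^3 + 4.568*o^2 + 2.1843*o - 0.6109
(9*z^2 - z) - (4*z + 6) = 9*z^2 - 5*z - 6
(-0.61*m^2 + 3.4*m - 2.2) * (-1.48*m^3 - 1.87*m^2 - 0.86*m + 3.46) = 0.9028*m^5 - 3.8913*m^4 - 2.5774*m^3 - 0.920599999999999*m^2 + 13.656*m - 7.612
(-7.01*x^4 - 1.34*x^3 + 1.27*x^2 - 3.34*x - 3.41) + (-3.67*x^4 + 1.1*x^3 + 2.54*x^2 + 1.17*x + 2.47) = -10.68*x^4 - 0.24*x^3 + 3.81*x^2 - 2.17*x - 0.94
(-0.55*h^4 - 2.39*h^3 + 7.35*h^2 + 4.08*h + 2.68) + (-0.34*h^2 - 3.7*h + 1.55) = -0.55*h^4 - 2.39*h^3 + 7.01*h^2 + 0.38*h + 4.23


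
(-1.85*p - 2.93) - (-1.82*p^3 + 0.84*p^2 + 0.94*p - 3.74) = 1.82*p^3 - 0.84*p^2 - 2.79*p + 0.81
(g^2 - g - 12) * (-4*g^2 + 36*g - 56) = -4*g^4 + 40*g^3 - 44*g^2 - 376*g + 672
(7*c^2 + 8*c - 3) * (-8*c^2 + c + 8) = -56*c^4 - 57*c^3 + 88*c^2 + 61*c - 24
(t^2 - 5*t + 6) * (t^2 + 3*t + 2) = t^4 - 2*t^3 - 7*t^2 + 8*t + 12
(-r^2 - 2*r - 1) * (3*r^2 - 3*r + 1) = -3*r^4 - 3*r^3 + 2*r^2 + r - 1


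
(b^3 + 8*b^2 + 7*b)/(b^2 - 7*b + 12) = b*(b^2 + 8*b + 7)/(b^2 - 7*b + 12)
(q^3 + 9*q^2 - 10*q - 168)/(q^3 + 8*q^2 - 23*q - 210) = (q - 4)/(q - 5)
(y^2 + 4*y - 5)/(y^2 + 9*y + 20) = (y - 1)/(y + 4)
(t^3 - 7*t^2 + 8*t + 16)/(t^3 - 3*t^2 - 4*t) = (t - 4)/t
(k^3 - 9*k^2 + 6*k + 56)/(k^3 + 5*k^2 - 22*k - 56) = (k - 7)/(k + 7)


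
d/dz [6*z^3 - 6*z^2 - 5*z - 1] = 18*z^2 - 12*z - 5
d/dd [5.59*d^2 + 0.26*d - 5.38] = 11.18*d + 0.26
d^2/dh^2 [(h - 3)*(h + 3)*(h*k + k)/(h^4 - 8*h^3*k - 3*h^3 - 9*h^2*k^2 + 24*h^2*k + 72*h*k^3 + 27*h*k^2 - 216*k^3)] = 2*k*(h^6 + 12*h^5 + 27*h^4*k^2 - 96*h^4*k + 18*h^4 - 576*h^3*k^3 + 292*h^3*k^2 - 192*h^3*k + 1728*h^2*k^4 - 1728*h^2*k^3 + 495*h^2*k^2 + 6912*h*k^4 + 5184*k^6 + 2592*k^5 + 1971*k^4)/(h^9 - 24*h^8*k + 165*h^7*k^2 + 136*h^6*k^3 - 4941*h^5*k^4 + 7992*h^4*k^5 + 45927*h^3*k^6 - 106920*h^2*k^7 - 139968*h*k^8 + 373248*k^9)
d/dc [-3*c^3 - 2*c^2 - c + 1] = -9*c^2 - 4*c - 1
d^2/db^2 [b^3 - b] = 6*b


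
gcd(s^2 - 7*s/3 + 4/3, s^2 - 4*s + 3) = s - 1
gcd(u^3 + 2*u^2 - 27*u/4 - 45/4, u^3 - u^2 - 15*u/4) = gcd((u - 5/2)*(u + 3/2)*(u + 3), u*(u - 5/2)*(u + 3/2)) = u^2 - u - 15/4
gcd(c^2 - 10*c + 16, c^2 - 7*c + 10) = c - 2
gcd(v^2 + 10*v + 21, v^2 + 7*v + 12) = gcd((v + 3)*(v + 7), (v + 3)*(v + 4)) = v + 3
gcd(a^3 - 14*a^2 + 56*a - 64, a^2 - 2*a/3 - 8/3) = a - 2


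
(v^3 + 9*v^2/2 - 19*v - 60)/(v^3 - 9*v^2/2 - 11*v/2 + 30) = (v + 6)/(v - 3)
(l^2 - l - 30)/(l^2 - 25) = (l - 6)/(l - 5)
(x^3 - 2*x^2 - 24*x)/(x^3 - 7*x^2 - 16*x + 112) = x*(x - 6)/(x^2 - 11*x + 28)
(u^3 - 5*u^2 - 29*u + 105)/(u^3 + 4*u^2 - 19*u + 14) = (u^3 - 5*u^2 - 29*u + 105)/(u^3 + 4*u^2 - 19*u + 14)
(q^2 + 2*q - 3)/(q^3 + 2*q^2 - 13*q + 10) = (q + 3)/(q^2 + 3*q - 10)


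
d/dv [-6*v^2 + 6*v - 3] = 6 - 12*v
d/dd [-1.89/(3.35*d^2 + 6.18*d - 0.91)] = (12.663*d + 11.6802)/(3.35*d^2 + 6.18*d - 0.91)^2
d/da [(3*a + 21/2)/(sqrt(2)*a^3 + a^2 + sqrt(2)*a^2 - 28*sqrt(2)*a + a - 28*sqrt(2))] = 3*(2*sqrt(2)*a^3 + 2*a^2 + 2*sqrt(2)*a^2 - 56*sqrt(2)*a + 2*a - (2*a + 7)*(3*sqrt(2)*a^2 + 2*a + 2*sqrt(2)*a - 28*sqrt(2) + 1) - 56*sqrt(2))/(2*(sqrt(2)*a^3 + a^2 + sqrt(2)*a^2 - 28*sqrt(2)*a + a - 28*sqrt(2))^2)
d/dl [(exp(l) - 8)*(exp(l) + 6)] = 2*(exp(l) - 1)*exp(l)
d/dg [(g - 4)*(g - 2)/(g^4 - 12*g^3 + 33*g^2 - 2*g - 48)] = 2*(-g^3 + 11*g^2 - 40*g + 38)/(g^6 - 20*g^5 + 126*g^4 - 212*g^3 - 311*g^2 + 624*g + 576)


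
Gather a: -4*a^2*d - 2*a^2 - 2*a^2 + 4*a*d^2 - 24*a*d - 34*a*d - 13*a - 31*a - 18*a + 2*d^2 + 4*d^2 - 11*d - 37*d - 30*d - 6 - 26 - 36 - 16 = a^2*(-4*d - 4) + a*(4*d^2 - 58*d - 62) + 6*d^2 - 78*d - 84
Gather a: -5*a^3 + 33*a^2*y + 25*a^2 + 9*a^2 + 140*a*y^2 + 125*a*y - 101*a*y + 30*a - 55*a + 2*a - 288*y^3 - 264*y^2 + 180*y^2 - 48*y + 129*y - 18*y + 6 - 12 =-5*a^3 + a^2*(33*y + 34) + a*(140*y^2 + 24*y - 23) - 288*y^3 - 84*y^2 + 63*y - 6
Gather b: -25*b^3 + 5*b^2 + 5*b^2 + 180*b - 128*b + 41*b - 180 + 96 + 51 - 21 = -25*b^3 + 10*b^2 + 93*b - 54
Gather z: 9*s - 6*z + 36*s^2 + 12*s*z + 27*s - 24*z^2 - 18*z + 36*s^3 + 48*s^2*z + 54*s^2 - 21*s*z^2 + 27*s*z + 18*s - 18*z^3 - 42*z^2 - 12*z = 36*s^3 + 90*s^2 + 54*s - 18*z^3 + z^2*(-21*s - 66) + z*(48*s^2 + 39*s - 36)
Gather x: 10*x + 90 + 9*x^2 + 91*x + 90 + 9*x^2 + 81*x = 18*x^2 + 182*x + 180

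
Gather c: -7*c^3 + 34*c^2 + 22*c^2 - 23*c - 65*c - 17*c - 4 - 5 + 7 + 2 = -7*c^3 + 56*c^2 - 105*c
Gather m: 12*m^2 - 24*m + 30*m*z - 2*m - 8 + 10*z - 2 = 12*m^2 + m*(30*z - 26) + 10*z - 10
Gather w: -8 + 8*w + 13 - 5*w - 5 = 3*w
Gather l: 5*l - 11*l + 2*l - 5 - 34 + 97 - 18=40 - 4*l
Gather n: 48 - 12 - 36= 0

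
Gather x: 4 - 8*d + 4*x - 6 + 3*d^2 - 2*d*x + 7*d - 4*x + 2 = 3*d^2 - 2*d*x - d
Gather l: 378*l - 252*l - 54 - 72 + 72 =126*l - 54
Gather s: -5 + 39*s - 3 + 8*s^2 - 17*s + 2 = 8*s^2 + 22*s - 6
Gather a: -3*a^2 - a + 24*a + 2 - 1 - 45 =-3*a^2 + 23*a - 44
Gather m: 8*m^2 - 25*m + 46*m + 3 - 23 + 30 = 8*m^2 + 21*m + 10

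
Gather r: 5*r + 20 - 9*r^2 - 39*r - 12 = -9*r^2 - 34*r + 8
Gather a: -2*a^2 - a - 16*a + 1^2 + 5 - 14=-2*a^2 - 17*a - 8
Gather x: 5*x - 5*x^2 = -5*x^2 + 5*x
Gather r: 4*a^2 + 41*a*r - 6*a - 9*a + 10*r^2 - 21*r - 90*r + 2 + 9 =4*a^2 - 15*a + 10*r^2 + r*(41*a - 111) + 11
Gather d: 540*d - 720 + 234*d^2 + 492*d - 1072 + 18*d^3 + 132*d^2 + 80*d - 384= 18*d^3 + 366*d^2 + 1112*d - 2176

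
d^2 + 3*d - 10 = (d - 2)*(d + 5)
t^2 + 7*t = t*(t + 7)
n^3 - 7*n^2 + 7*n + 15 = (n - 5)*(n - 3)*(n + 1)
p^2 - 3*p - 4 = (p - 4)*(p + 1)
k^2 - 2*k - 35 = (k - 7)*(k + 5)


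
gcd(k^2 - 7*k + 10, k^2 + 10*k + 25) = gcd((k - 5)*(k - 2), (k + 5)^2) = 1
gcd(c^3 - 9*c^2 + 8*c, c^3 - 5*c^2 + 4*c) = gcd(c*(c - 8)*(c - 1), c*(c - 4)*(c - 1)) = c^2 - c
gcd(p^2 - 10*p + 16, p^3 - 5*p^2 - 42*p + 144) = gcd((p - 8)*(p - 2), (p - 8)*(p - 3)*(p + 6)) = p - 8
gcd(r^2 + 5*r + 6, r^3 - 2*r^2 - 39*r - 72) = r + 3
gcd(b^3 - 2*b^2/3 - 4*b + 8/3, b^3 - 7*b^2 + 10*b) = b - 2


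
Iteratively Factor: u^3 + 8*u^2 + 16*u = (u + 4)*(u^2 + 4*u) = u*(u + 4)*(u + 4)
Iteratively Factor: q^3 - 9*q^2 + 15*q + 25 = (q - 5)*(q^2 - 4*q - 5) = (q - 5)^2*(q + 1)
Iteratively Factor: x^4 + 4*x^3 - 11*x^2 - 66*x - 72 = (x + 3)*(x^3 + x^2 - 14*x - 24) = (x - 4)*(x + 3)*(x^2 + 5*x + 6) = (x - 4)*(x + 3)^2*(x + 2)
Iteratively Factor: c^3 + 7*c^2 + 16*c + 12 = (c + 2)*(c^2 + 5*c + 6) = (c + 2)^2*(c + 3)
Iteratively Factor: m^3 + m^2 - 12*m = (m + 4)*(m^2 - 3*m) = m*(m + 4)*(m - 3)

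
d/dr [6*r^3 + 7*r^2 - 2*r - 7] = 18*r^2 + 14*r - 2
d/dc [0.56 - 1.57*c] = -1.57000000000000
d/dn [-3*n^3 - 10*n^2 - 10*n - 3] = -9*n^2 - 20*n - 10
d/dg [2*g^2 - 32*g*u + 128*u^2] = 4*g - 32*u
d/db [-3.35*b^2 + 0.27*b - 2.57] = 0.27 - 6.7*b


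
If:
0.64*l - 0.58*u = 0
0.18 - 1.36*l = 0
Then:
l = 0.13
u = 0.15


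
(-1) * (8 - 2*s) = 2*s - 8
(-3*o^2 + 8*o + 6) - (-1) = -3*o^2 + 8*o + 7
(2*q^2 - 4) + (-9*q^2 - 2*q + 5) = -7*q^2 - 2*q + 1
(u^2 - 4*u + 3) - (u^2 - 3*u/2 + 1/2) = 5/2 - 5*u/2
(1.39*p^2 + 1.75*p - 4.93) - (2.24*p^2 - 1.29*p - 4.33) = -0.85*p^2 + 3.04*p - 0.6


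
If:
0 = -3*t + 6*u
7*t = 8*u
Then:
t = 0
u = 0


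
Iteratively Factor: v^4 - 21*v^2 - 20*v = (v - 5)*(v^3 + 5*v^2 + 4*v) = (v - 5)*(v + 4)*(v^2 + v) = v*(v - 5)*(v + 4)*(v + 1)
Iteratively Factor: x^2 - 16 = (x + 4)*(x - 4)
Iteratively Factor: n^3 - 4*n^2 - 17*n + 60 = (n + 4)*(n^2 - 8*n + 15) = (n - 3)*(n + 4)*(n - 5)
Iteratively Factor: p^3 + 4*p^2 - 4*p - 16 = (p - 2)*(p^2 + 6*p + 8) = (p - 2)*(p + 4)*(p + 2)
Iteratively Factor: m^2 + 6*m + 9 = (m + 3)*(m + 3)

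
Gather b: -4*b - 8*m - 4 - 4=-4*b - 8*m - 8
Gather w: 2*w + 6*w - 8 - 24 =8*w - 32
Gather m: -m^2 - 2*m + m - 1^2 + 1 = -m^2 - m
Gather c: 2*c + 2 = 2*c + 2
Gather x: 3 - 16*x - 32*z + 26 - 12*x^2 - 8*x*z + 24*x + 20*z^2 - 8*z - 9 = -12*x^2 + x*(8 - 8*z) + 20*z^2 - 40*z + 20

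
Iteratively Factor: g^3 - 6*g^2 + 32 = (g + 2)*(g^2 - 8*g + 16) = (g - 4)*(g + 2)*(g - 4)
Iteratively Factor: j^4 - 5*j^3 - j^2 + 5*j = (j - 1)*(j^3 - 4*j^2 - 5*j) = (j - 5)*(j - 1)*(j^2 + j) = j*(j - 5)*(j - 1)*(j + 1)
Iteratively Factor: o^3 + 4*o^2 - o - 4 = (o - 1)*(o^2 + 5*o + 4) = (o - 1)*(o + 1)*(o + 4)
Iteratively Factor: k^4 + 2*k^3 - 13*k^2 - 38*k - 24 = (k - 4)*(k^3 + 6*k^2 + 11*k + 6) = (k - 4)*(k + 2)*(k^2 + 4*k + 3) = (k - 4)*(k + 1)*(k + 2)*(k + 3)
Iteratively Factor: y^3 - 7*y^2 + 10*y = (y)*(y^2 - 7*y + 10) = y*(y - 5)*(y - 2)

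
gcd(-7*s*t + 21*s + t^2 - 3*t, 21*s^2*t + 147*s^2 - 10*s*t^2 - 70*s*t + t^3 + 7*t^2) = 7*s - t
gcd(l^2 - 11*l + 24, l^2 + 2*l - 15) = l - 3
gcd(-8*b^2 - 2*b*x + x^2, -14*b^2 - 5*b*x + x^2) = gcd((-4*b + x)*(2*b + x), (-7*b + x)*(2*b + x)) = 2*b + x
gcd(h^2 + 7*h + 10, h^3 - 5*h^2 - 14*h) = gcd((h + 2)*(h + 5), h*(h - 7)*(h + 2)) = h + 2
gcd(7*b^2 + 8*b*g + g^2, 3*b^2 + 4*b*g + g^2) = b + g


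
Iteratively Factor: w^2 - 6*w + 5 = (w - 5)*(w - 1)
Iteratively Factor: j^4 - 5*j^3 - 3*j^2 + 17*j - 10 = (j - 1)*(j^3 - 4*j^2 - 7*j + 10) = (j - 5)*(j - 1)*(j^2 + j - 2) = (j - 5)*(j - 1)*(j + 2)*(j - 1)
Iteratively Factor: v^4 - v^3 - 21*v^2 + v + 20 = (v - 1)*(v^3 - 21*v - 20) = (v - 1)*(v + 1)*(v^2 - v - 20) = (v - 1)*(v + 1)*(v + 4)*(v - 5)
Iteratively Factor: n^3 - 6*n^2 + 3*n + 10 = (n + 1)*(n^2 - 7*n + 10) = (n - 5)*(n + 1)*(n - 2)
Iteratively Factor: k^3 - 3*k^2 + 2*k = (k - 2)*(k^2 - k) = k*(k - 2)*(k - 1)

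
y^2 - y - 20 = (y - 5)*(y + 4)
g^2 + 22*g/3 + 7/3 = (g + 1/3)*(g + 7)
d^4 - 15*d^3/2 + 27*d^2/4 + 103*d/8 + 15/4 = (d - 6)*(d - 5/2)*(d + 1/2)^2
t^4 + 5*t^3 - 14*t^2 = t^2*(t - 2)*(t + 7)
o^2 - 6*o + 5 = (o - 5)*(o - 1)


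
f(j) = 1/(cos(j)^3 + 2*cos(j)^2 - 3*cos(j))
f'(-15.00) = 0.31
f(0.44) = -2.97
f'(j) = (3*sin(j)*cos(j)^2 + 4*sin(j)*cos(j) - 3*sin(j))/(cos(j)^3 + 2*cos(j)^2 - 3*cos(j))^2 = (-3*sin(j)^3/cos(j)^2 + 4*tan(j))/((cos(j) - 1)^2*(cos(j) + 3)^2)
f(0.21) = -11.70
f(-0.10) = -50.36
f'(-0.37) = -19.60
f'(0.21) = 107.91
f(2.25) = 0.41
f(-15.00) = 0.33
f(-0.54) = -2.12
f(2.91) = 0.26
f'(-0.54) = -6.12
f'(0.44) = 11.57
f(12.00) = -1.97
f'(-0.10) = -999.97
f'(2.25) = -0.57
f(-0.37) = -4.03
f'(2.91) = -0.06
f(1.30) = -1.56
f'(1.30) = -4.03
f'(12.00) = -5.25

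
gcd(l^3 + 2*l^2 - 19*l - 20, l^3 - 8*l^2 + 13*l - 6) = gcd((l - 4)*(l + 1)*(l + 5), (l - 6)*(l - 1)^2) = 1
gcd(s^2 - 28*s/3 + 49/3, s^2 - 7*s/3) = s - 7/3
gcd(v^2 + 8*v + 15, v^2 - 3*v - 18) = v + 3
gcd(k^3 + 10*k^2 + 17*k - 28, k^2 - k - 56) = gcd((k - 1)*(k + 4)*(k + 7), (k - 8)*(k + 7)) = k + 7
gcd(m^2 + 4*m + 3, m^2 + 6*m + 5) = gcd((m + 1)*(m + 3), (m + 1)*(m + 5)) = m + 1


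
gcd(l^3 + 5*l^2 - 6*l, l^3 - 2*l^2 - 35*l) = l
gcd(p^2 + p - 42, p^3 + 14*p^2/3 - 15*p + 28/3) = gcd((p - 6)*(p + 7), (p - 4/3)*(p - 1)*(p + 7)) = p + 7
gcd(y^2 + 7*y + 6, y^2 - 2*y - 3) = y + 1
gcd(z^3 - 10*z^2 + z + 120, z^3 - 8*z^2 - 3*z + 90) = z^2 - 2*z - 15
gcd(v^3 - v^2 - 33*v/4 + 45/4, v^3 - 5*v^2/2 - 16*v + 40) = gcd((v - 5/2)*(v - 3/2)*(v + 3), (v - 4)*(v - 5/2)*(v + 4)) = v - 5/2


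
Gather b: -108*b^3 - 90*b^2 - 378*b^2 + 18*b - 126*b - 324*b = -108*b^3 - 468*b^2 - 432*b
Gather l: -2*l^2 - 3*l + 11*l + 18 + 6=-2*l^2 + 8*l + 24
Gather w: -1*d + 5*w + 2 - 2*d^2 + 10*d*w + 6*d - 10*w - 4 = -2*d^2 + 5*d + w*(10*d - 5) - 2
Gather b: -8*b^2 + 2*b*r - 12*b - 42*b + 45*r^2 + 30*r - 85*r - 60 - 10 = -8*b^2 + b*(2*r - 54) + 45*r^2 - 55*r - 70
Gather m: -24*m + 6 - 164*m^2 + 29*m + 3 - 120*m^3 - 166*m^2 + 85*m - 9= -120*m^3 - 330*m^2 + 90*m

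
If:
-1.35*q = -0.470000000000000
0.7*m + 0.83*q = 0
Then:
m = -0.41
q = 0.35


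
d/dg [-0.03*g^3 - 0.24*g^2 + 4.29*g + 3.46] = -0.09*g^2 - 0.48*g + 4.29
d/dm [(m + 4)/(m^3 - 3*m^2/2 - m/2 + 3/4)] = 4*(-8*m^3 - 42*m^2 + 48*m + 11)/(16*m^6 - 48*m^5 + 20*m^4 + 48*m^3 - 32*m^2 - 12*m + 9)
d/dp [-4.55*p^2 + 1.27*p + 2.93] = 1.27 - 9.1*p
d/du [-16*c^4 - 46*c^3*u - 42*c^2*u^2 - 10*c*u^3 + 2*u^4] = -46*c^3 - 84*c^2*u - 30*c*u^2 + 8*u^3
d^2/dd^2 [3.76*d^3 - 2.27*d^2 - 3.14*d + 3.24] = 22.56*d - 4.54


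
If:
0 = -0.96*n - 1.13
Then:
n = -1.18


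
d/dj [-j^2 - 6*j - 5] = -2*j - 6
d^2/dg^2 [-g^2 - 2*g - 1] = -2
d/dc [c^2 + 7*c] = 2*c + 7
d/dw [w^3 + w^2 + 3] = w*(3*w + 2)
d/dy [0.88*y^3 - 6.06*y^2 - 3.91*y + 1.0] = 2.64*y^2 - 12.12*y - 3.91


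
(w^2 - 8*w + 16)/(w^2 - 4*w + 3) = (w^2 - 8*w + 16)/(w^2 - 4*w + 3)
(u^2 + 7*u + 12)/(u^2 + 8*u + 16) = (u + 3)/(u + 4)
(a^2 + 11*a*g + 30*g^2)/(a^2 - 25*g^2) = (a + 6*g)/(a - 5*g)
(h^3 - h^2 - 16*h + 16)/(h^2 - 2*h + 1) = (h^2 - 16)/(h - 1)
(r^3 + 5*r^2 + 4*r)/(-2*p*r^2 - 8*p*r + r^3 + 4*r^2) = (-r - 1)/(2*p - r)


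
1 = 1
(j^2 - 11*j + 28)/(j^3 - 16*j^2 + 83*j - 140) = 1/(j - 5)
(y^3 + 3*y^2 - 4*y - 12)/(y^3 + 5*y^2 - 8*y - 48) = (y^3 + 3*y^2 - 4*y - 12)/(y^3 + 5*y^2 - 8*y - 48)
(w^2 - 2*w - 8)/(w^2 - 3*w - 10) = (w - 4)/(w - 5)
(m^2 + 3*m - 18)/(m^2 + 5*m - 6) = (m - 3)/(m - 1)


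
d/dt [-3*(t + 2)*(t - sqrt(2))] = -6*t - 6 + 3*sqrt(2)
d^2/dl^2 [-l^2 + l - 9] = -2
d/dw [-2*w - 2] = -2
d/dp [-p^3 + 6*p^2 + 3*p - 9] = -3*p^2 + 12*p + 3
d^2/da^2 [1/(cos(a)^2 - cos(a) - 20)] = (4*sin(a)^4 - 83*sin(a)^2 - 65*cos(a)/4 - 3*cos(3*a)/4 + 37)/(sin(a)^2 + cos(a) + 19)^3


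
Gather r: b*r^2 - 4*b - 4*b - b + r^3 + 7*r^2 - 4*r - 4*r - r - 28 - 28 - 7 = -9*b + r^3 + r^2*(b + 7) - 9*r - 63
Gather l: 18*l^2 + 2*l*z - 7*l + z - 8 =18*l^2 + l*(2*z - 7) + z - 8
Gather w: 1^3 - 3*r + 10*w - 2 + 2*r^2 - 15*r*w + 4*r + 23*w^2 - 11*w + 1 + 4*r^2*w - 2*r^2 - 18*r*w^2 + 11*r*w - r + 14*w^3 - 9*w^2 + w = 14*w^3 + w^2*(14 - 18*r) + w*(4*r^2 - 4*r)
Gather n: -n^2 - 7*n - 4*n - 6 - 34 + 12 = -n^2 - 11*n - 28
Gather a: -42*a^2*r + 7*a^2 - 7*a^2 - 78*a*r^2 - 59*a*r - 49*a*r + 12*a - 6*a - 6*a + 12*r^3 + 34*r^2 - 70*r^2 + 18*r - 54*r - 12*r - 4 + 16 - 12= -42*a^2*r + a*(-78*r^2 - 108*r) + 12*r^3 - 36*r^2 - 48*r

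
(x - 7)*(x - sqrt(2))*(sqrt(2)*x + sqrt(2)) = sqrt(2)*x^3 - 6*sqrt(2)*x^2 - 2*x^2 - 7*sqrt(2)*x + 12*x + 14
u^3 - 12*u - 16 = (u - 4)*(u + 2)^2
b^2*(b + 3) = b^3 + 3*b^2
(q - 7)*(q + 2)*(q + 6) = q^3 + q^2 - 44*q - 84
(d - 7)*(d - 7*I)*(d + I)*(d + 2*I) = d^4 - 7*d^3 - 4*I*d^3 + 19*d^2 + 28*I*d^2 - 133*d + 14*I*d - 98*I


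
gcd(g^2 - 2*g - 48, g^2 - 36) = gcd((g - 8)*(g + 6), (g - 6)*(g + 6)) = g + 6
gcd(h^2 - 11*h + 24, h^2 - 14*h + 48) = h - 8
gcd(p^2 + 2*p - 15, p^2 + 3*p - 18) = p - 3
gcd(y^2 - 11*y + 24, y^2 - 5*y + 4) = 1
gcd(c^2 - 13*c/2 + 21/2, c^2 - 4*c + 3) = c - 3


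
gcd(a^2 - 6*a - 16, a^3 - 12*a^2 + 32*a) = a - 8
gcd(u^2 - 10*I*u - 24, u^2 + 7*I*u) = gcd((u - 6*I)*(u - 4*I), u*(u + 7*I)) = 1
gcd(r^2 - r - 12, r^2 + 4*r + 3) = r + 3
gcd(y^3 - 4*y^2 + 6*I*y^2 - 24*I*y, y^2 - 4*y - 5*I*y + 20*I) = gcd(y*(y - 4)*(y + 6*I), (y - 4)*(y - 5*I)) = y - 4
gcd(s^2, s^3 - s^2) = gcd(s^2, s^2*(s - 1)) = s^2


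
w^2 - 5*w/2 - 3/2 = (w - 3)*(w + 1/2)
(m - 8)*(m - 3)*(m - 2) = m^3 - 13*m^2 + 46*m - 48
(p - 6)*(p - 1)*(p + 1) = p^3 - 6*p^2 - p + 6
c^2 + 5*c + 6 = (c + 2)*(c + 3)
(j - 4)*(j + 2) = j^2 - 2*j - 8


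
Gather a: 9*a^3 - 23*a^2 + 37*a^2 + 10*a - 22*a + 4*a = 9*a^3 + 14*a^2 - 8*a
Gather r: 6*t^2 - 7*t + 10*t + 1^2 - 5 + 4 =6*t^2 + 3*t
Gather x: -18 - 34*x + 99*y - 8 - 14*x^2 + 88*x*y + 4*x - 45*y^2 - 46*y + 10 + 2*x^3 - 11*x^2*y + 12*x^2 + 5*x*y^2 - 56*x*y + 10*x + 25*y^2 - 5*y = 2*x^3 + x^2*(-11*y - 2) + x*(5*y^2 + 32*y - 20) - 20*y^2 + 48*y - 16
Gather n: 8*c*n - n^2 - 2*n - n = -n^2 + n*(8*c - 3)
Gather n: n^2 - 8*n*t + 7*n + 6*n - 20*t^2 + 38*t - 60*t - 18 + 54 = n^2 + n*(13 - 8*t) - 20*t^2 - 22*t + 36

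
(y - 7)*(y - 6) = y^2 - 13*y + 42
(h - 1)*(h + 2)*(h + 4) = h^3 + 5*h^2 + 2*h - 8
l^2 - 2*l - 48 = (l - 8)*(l + 6)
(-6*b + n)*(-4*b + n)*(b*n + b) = 24*b^3*n + 24*b^3 - 10*b^2*n^2 - 10*b^2*n + b*n^3 + b*n^2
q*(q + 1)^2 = q^3 + 2*q^2 + q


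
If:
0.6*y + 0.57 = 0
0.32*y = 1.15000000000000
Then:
No Solution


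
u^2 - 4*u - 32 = (u - 8)*(u + 4)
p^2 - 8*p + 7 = (p - 7)*(p - 1)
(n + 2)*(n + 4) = n^2 + 6*n + 8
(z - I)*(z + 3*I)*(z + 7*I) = z^3 + 9*I*z^2 - 11*z + 21*I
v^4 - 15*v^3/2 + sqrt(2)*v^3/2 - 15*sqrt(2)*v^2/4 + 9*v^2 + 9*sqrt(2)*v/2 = v*(v - 6)*(v - 3/2)*(v + sqrt(2)/2)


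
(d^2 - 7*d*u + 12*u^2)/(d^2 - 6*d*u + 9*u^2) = (-d + 4*u)/(-d + 3*u)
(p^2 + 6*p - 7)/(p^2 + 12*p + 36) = (p^2 + 6*p - 7)/(p^2 + 12*p + 36)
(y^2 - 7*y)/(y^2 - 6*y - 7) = y/(y + 1)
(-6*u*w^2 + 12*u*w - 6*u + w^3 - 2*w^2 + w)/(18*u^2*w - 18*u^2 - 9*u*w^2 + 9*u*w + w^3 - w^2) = (1 - w)/(3*u - w)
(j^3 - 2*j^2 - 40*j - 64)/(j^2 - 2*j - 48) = (j^2 + 6*j + 8)/(j + 6)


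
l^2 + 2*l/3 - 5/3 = (l - 1)*(l + 5/3)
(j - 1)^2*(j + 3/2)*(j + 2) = j^4 + 3*j^3/2 - 3*j^2 - 5*j/2 + 3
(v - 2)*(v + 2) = v^2 - 4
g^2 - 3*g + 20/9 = (g - 5/3)*(g - 4/3)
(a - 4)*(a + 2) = a^2 - 2*a - 8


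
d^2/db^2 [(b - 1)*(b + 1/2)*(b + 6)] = 6*b + 11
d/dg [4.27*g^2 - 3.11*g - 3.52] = 8.54*g - 3.11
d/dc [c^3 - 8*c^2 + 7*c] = 3*c^2 - 16*c + 7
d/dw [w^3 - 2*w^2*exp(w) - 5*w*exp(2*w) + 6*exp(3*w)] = -2*w^2*exp(w) + 3*w^2 - 10*w*exp(2*w) - 4*w*exp(w) + 18*exp(3*w) - 5*exp(2*w)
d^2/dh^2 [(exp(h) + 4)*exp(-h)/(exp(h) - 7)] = (exp(3*h) + 23*exp(2*h) - 84*exp(h) + 196)*exp(-h)/(exp(3*h) - 21*exp(2*h) + 147*exp(h) - 343)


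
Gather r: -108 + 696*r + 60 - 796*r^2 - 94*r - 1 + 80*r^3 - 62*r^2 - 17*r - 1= 80*r^3 - 858*r^2 + 585*r - 50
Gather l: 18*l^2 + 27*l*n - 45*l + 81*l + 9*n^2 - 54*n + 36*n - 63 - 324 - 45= 18*l^2 + l*(27*n + 36) + 9*n^2 - 18*n - 432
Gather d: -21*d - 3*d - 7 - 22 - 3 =-24*d - 32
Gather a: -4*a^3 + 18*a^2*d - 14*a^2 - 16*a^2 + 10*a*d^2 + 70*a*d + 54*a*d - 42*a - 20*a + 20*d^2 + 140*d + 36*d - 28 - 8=-4*a^3 + a^2*(18*d - 30) + a*(10*d^2 + 124*d - 62) + 20*d^2 + 176*d - 36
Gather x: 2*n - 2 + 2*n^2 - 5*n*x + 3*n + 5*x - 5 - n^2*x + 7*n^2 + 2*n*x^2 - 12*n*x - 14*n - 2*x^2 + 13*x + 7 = 9*n^2 - 9*n + x^2*(2*n - 2) + x*(-n^2 - 17*n + 18)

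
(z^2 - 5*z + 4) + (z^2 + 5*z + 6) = 2*z^2 + 10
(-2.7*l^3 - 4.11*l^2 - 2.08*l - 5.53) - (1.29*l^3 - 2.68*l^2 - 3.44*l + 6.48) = -3.99*l^3 - 1.43*l^2 + 1.36*l - 12.01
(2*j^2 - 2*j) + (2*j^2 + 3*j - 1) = 4*j^2 + j - 1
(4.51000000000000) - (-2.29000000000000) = 6.80000000000000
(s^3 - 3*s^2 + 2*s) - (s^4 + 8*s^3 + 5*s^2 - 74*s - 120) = -s^4 - 7*s^3 - 8*s^2 + 76*s + 120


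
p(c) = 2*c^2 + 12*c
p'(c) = 4*c + 12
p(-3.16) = -17.95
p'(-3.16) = -0.64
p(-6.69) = 9.23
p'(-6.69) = -14.76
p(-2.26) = -16.90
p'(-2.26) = 2.96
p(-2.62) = -17.71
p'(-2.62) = 1.52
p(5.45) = 124.80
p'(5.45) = 33.80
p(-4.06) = -15.75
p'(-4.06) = -4.24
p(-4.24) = -14.92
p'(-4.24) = -4.96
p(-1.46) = -13.26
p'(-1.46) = 6.16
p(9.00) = 270.00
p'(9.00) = 48.00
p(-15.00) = 270.00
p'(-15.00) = -48.00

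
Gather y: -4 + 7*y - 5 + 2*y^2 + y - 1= 2*y^2 + 8*y - 10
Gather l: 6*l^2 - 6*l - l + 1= 6*l^2 - 7*l + 1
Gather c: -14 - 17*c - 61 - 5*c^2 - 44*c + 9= -5*c^2 - 61*c - 66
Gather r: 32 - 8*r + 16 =48 - 8*r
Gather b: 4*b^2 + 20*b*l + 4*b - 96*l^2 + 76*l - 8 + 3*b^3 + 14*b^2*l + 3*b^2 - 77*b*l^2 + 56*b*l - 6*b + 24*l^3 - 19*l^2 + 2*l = 3*b^3 + b^2*(14*l + 7) + b*(-77*l^2 + 76*l - 2) + 24*l^3 - 115*l^2 + 78*l - 8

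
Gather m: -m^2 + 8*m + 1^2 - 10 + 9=-m^2 + 8*m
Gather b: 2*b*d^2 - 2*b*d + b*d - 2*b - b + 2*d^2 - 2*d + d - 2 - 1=b*(2*d^2 - d - 3) + 2*d^2 - d - 3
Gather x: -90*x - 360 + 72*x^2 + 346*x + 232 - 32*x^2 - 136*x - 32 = 40*x^2 + 120*x - 160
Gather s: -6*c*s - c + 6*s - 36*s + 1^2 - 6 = -c + s*(-6*c - 30) - 5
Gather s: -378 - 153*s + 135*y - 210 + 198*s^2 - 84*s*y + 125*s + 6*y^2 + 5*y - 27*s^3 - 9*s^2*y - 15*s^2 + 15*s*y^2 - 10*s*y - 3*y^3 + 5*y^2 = -27*s^3 + s^2*(183 - 9*y) + s*(15*y^2 - 94*y - 28) - 3*y^3 + 11*y^2 + 140*y - 588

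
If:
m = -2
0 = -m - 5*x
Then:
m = -2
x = 2/5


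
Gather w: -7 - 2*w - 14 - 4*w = -6*w - 21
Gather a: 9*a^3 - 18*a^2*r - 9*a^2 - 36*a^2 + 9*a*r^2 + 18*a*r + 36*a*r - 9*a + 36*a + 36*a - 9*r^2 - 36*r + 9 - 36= 9*a^3 + a^2*(-18*r - 45) + a*(9*r^2 + 54*r + 63) - 9*r^2 - 36*r - 27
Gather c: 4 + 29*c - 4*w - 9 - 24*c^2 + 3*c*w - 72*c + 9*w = -24*c^2 + c*(3*w - 43) + 5*w - 5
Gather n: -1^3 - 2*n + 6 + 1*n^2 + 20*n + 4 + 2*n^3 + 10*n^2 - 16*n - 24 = 2*n^3 + 11*n^2 + 2*n - 15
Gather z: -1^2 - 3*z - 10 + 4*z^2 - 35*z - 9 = 4*z^2 - 38*z - 20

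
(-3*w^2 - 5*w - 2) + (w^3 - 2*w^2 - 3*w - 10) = w^3 - 5*w^2 - 8*w - 12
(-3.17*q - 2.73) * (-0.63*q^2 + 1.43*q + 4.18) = 1.9971*q^3 - 2.8132*q^2 - 17.1545*q - 11.4114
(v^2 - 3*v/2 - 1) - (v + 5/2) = v^2 - 5*v/2 - 7/2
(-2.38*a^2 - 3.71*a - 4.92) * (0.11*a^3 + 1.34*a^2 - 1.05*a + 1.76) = -0.2618*a^5 - 3.5973*a^4 - 3.0136*a^3 - 6.8861*a^2 - 1.3636*a - 8.6592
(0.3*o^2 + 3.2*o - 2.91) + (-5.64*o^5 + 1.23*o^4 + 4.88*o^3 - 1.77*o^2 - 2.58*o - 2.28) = -5.64*o^5 + 1.23*o^4 + 4.88*o^3 - 1.47*o^2 + 0.62*o - 5.19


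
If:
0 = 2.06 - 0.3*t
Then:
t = 6.87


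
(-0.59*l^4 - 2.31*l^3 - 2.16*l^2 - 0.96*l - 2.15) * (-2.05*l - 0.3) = 1.2095*l^5 + 4.9125*l^4 + 5.121*l^3 + 2.616*l^2 + 4.6955*l + 0.645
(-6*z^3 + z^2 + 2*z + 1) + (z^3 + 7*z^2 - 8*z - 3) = -5*z^3 + 8*z^2 - 6*z - 2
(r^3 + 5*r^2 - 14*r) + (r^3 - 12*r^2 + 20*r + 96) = 2*r^3 - 7*r^2 + 6*r + 96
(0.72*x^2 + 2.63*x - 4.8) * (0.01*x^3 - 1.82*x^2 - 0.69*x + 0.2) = 0.0072*x^5 - 1.2841*x^4 - 5.3314*x^3 + 7.0653*x^2 + 3.838*x - 0.96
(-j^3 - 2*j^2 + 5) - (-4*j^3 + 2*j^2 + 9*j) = 3*j^3 - 4*j^2 - 9*j + 5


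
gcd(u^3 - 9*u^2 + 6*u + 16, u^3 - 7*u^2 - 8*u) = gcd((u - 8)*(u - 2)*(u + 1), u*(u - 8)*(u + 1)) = u^2 - 7*u - 8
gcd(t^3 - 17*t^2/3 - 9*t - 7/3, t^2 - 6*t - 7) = t^2 - 6*t - 7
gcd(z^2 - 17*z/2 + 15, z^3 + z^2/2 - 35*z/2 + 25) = z - 5/2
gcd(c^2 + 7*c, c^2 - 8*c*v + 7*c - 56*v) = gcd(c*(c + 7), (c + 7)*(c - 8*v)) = c + 7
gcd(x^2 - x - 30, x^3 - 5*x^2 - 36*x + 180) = x - 6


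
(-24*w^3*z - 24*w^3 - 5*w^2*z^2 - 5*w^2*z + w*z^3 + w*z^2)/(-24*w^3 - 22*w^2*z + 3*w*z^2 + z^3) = w*(24*w^2*z + 24*w^2 + 5*w*z^2 + 5*w*z - z^3 - z^2)/(24*w^3 + 22*w^2*z - 3*w*z^2 - z^3)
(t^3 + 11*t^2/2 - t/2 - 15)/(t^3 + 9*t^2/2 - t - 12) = (t + 5)/(t + 4)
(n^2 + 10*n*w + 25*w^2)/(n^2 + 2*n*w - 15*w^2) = (-n - 5*w)/(-n + 3*w)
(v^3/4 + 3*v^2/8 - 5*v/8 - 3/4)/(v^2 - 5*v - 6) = (2*v^2 + v - 6)/(8*(v - 6))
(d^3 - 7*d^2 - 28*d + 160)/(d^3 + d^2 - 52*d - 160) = (d - 4)/(d + 4)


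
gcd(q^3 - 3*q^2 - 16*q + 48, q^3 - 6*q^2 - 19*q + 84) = q^2 + q - 12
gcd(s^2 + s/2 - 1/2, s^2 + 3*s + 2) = s + 1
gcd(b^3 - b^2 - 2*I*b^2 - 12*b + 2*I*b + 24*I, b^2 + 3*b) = b + 3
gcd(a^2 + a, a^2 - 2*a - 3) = a + 1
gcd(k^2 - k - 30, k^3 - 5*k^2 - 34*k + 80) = k + 5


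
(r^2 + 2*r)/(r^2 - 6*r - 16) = r/(r - 8)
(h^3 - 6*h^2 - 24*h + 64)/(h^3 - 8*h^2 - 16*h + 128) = (h - 2)/(h - 4)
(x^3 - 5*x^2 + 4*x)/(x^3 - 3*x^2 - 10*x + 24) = x*(x - 1)/(x^2 + x - 6)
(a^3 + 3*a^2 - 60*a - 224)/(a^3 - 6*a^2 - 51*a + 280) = (a + 4)/(a - 5)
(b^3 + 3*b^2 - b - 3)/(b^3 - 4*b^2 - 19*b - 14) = (b^2 + 2*b - 3)/(b^2 - 5*b - 14)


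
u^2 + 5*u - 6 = (u - 1)*(u + 6)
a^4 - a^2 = a^2*(a - 1)*(a + 1)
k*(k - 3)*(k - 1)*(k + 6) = k^4 + 2*k^3 - 21*k^2 + 18*k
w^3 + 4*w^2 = w^2*(w + 4)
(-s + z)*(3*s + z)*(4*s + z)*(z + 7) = -12*s^3*z - 84*s^3 + 5*s^2*z^2 + 35*s^2*z + 6*s*z^3 + 42*s*z^2 + z^4 + 7*z^3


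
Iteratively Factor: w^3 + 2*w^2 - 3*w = (w)*(w^2 + 2*w - 3) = w*(w + 3)*(w - 1)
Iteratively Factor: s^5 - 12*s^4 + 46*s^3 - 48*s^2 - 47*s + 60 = (s - 5)*(s^4 - 7*s^3 + 11*s^2 + 7*s - 12) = (s - 5)*(s - 1)*(s^3 - 6*s^2 + 5*s + 12) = (s - 5)*(s - 4)*(s - 1)*(s^2 - 2*s - 3) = (s - 5)*(s - 4)*(s - 1)*(s + 1)*(s - 3)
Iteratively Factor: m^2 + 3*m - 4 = (m - 1)*(m + 4)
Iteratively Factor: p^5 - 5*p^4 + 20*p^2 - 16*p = (p + 2)*(p^4 - 7*p^3 + 14*p^2 - 8*p) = (p - 4)*(p + 2)*(p^3 - 3*p^2 + 2*p) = (p - 4)*(p - 2)*(p + 2)*(p^2 - p) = p*(p - 4)*(p - 2)*(p + 2)*(p - 1)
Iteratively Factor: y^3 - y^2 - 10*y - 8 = (y + 2)*(y^2 - 3*y - 4) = (y - 4)*(y + 2)*(y + 1)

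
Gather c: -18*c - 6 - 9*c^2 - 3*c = -9*c^2 - 21*c - 6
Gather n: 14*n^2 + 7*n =14*n^2 + 7*n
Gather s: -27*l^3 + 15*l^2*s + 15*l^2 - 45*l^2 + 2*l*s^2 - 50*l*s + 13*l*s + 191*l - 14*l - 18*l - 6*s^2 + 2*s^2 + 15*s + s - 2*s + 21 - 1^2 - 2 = -27*l^3 - 30*l^2 + 159*l + s^2*(2*l - 4) + s*(15*l^2 - 37*l + 14) + 18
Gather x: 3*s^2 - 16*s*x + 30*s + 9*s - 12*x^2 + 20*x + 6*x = 3*s^2 + 39*s - 12*x^2 + x*(26 - 16*s)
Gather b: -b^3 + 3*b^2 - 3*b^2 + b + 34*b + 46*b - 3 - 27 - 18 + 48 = -b^3 + 81*b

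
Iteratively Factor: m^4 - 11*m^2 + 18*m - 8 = (m - 1)*(m^3 + m^2 - 10*m + 8) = (m - 1)*(m + 4)*(m^2 - 3*m + 2) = (m - 1)^2*(m + 4)*(m - 2)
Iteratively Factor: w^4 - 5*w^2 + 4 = (w - 2)*(w^3 + 2*w^2 - w - 2) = (w - 2)*(w - 1)*(w^2 + 3*w + 2) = (w - 2)*(w - 1)*(w + 2)*(w + 1)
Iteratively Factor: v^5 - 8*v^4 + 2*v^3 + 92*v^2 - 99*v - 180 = (v + 3)*(v^4 - 11*v^3 + 35*v^2 - 13*v - 60) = (v - 4)*(v + 3)*(v^3 - 7*v^2 + 7*v + 15) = (v - 4)*(v + 1)*(v + 3)*(v^2 - 8*v + 15) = (v - 4)*(v - 3)*(v + 1)*(v + 3)*(v - 5)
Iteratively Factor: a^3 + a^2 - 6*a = (a)*(a^2 + a - 6) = a*(a - 2)*(a + 3)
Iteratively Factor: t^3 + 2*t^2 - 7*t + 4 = (t - 1)*(t^2 + 3*t - 4) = (t - 1)^2*(t + 4)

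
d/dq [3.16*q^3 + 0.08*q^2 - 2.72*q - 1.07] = 9.48*q^2 + 0.16*q - 2.72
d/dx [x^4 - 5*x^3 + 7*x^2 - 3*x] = 4*x^3 - 15*x^2 + 14*x - 3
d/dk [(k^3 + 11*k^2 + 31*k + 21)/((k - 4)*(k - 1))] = (k^4 - 10*k^3 - 74*k^2 + 46*k + 229)/(k^4 - 10*k^3 + 33*k^2 - 40*k + 16)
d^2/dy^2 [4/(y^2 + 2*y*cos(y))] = 8*(y*(y + 2*cos(y))*(y*cos(y) + 2*sin(y) - 1) + 4*(-y*sin(y) + y + cos(y))^2)/(y^3*(y + 2*cos(y))^3)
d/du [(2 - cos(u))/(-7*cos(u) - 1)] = -15*sin(u)/(7*cos(u) + 1)^2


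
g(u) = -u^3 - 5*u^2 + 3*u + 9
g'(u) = -3*u^2 - 10*u + 3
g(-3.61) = -19.94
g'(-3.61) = 0.00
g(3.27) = -69.62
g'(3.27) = -61.78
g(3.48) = -83.26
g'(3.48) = -68.13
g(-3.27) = -19.31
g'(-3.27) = 3.62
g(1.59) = -2.89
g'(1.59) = -20.48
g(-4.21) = -17.63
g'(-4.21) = -8.07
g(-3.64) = -19.94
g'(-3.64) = -0.35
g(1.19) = 3.80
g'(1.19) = -13.15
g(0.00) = 9.00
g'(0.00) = 3.00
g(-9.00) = 306.00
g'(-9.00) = -150.00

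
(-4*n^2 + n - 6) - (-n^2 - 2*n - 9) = -3*n^2 + 3*n + 3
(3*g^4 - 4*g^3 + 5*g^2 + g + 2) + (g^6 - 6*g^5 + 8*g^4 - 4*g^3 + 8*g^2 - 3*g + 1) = g^6 - 6*g^5 + 11*g^4 - 8*g^3 + 13*g^2 - 2*g + 3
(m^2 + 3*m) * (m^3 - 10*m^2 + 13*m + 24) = m^5 - 7*m^4 - 17*m^3 + 63*m^2 + 72*m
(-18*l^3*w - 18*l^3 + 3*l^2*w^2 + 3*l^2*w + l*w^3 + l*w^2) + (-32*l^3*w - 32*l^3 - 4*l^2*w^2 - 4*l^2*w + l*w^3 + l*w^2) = -50*l^3*w - 50*l^3 - l^2*w^2 - l^2*w + 2*l*w^3 + 2*l*w^2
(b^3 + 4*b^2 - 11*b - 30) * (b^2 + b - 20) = b^5 + 5*b^4 - 27*b^3 - 121*b^2 + 190*b + 600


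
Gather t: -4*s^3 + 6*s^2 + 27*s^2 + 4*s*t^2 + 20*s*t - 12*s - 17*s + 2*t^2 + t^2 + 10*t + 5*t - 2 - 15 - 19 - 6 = -4*s^3 + 33*s^2 - 29*s + t^2*(4*s + 3) + t*(20*s + 15) - 42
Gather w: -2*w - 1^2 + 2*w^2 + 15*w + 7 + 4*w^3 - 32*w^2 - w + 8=4*w^3 - 30*w^2 + 12*w + 14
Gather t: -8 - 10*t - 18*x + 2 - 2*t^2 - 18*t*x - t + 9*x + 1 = -2*t^2 + t*(-18*x - 11) - 9*x - 5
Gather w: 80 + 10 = 90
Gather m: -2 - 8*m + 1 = -8*m - 1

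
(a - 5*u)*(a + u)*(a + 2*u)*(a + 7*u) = a^4 + 5*a^3*u - 27*a^2*u^2 - 101*a*u^3 - 70*u^4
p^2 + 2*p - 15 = (p - 3)*(p + 5)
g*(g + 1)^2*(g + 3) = g^4 + 5*g^3 + 7*g^2 + 3*g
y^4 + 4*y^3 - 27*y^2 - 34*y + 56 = (y - 4)*(y - 1)*(y + 2)*(y + 7)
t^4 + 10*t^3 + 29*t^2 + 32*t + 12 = (t + 1)^2*(t + 2)*(t + 6)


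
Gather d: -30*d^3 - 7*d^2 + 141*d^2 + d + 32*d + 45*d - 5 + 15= -30*d^3 + 134*d^2 + 78*d + 10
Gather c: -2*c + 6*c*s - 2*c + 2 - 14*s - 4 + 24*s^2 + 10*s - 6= c*(6*s - 4) + 24*s^2 - 4*s - 8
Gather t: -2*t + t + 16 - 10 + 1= 7 - t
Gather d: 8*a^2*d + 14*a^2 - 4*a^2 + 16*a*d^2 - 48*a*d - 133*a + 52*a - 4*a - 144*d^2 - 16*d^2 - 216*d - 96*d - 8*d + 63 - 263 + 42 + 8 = 10*a^2 - 85*a + d^2*(16*a - 160) + d*(8*a^2 - 48*a - 320) - 150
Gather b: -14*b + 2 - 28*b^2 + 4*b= -28*b^2 - 10*b + 2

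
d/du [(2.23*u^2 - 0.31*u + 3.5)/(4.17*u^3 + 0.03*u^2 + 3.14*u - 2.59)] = (-9.2991*u^4 + 2.5854*u^3 - 36.7735*u^2 - 11.7614*u - 10.1871)/(17.3889*u^6 + 0.2502*u^5 + 26.1885*u^4 - 21.4122*u^3 + 9.7042*u^2 - 16.2652*u + 6.7081)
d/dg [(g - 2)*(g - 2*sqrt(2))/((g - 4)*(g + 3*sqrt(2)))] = (-(g - 4)*(g - 2)*(g - 2*sqrt(2)) + 2*(g - 4)*(g + 3*sqrt(2))*(g - sqrt(2) - 1) - (g - 2)*(g - 2*sqrt(2))*(g + 3*sqrt(2)))/((g - 4)^2*(g + 3*sqrt(2))^2)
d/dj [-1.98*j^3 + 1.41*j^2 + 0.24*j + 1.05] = -5.94*j^2 + 2.82*j + 0.24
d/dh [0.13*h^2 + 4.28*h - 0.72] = 0.26*h + 4.28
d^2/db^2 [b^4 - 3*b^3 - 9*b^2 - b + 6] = 12*b^2 - 18*b - 18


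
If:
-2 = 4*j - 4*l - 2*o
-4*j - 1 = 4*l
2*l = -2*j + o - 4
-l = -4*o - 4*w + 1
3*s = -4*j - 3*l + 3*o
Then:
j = 1/2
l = -3/4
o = 7/2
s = 43/12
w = -55/16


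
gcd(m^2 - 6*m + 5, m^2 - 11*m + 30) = m - 5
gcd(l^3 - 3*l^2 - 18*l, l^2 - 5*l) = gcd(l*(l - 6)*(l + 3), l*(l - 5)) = l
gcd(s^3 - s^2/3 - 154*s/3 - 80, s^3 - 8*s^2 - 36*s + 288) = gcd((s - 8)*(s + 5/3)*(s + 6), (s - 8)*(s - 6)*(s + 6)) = s^2 - 2*s - 48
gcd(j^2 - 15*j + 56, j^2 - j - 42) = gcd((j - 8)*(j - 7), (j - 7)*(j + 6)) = j - 7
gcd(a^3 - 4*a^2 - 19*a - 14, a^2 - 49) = a - 7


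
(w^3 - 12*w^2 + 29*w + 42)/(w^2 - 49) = (w^2 - 5*w - 6)/(w + 7)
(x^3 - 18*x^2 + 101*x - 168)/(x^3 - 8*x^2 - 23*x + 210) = (x^2 - 11*x + 24)/(x^2 - x - 30)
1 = 1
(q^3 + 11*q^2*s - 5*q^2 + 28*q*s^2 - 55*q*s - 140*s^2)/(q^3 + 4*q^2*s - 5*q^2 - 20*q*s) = (q + 7*s)/q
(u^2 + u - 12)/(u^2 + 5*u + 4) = (u - 3)/(u + 1)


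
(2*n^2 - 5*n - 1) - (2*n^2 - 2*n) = -3*n - 1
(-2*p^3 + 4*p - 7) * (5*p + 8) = -10*p^4 - 16*p^3 + 20*p^2 - 3*p - 56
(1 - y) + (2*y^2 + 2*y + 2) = 2*y^2 + y + 3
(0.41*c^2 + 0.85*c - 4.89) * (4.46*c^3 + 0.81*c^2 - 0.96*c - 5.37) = 1.8286*c^5 + 4.1231*c^4 - 21.5145*c^3 - 6.9786*c^2 + 0.1299*c + 26.2593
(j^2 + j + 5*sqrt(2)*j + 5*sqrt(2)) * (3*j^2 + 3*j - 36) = 3*j^4 + 6*j^3 + 15*sqrt(2)*j^3 - 33*j^2 + 30*sqrt(2)*j^2 - 165*sqrt(2)*j - 36*j - 180*sqrt(2)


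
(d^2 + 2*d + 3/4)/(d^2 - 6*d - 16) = (d^2 + 2*d + 3/4)/(d^2 - 6*d - 16)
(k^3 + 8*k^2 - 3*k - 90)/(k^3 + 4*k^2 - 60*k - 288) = (k^2 + 2*k - 15)/(k^2 - 2*k - 48)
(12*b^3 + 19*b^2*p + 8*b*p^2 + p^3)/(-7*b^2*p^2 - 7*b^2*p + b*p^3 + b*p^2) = (12*b^3 + 19*b^2*p + 8*b*p^2 + p^3)/(b*p*(-7*b*p - 7*b + p^2 + p))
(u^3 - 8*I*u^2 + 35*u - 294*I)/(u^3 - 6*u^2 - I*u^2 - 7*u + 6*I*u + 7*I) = (u^3 - 8*I*u^2 + 35*u - 294*I)/(u^3 - u^2*(6 + I) + u*(-7 + 6*I) + 7*I)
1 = 1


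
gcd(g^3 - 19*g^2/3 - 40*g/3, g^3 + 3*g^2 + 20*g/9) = g^2 + 5*g/3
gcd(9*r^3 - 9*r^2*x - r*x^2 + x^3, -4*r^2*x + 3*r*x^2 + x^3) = -r + x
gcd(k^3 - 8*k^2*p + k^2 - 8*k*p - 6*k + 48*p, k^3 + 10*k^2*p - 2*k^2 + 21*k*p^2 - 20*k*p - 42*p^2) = k - 2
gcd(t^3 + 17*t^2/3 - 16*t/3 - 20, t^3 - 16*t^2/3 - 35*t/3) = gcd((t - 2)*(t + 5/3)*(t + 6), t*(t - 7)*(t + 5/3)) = t + 5/3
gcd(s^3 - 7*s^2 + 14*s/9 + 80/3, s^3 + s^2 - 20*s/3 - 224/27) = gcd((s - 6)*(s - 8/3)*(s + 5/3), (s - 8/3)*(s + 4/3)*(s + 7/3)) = s - 8/3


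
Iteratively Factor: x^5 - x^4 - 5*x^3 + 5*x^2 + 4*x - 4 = (x - 1)*(x^4 - 5*x^2 + 4) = (x - 1)*(x + 2)*(x^3 - 2*x^2 - x + 2) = (x - 1)^2*(x + 2)*(x^2 - x - 2) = (x - 1)^2*(x + 1)*(x + 2)*(x - 2)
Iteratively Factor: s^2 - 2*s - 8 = (s + 2)*(s - 4)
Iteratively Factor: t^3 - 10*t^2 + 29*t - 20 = (t - 1)*(t^2 - 9*t + 20) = (t - 5)*(t - 1)*(t - 4)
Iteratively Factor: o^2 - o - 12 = (o - 4)*(o + 3)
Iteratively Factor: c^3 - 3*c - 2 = (c - 2)*(c^2 + 2*c + 1) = (c - 2)*(c + 1)*(c + 1)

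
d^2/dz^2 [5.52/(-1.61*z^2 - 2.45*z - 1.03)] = (28.616784*z^2 + 43.54728*z - 5.52*(3.22*z + 2.45)*(6.44*z + 4.9) + 18.307632)/(1.61*z^2 + 2.45*z + 1.03)^3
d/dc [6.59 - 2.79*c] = -2.79000000000000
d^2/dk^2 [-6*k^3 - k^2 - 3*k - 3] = -36*k - 2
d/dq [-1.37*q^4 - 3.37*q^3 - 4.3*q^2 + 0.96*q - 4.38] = -5.48*q^3 - 10.11*q^2 - 8.6*q + 0.96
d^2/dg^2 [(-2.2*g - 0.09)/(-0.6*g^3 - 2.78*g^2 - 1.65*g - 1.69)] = (4.752*g^5 + 22.4064*g^4 + 32.05088*g^3 - 22.061664*g^2 - 60.08682*g - 12.625026)/(0.216*g^9 + 3.0024*g^8 + 15.69312*g^7 + 39.823352*g^6 + 60.0696*g^5 + 71.927238*g^4 + 56.145285*g^3 + 37.622949*g^2 + 14.137695*g + 4.826809)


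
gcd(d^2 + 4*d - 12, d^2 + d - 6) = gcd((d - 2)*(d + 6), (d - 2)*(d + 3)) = d - 2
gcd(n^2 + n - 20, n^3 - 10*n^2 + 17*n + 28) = n - 4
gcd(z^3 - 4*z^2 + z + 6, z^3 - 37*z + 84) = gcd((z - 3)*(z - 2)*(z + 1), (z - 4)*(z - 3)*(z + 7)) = z - 3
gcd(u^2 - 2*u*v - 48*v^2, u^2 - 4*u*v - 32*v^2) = u - 8*v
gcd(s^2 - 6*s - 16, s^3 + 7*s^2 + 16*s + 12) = s + 2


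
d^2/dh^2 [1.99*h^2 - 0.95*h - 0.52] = 3.98000000000000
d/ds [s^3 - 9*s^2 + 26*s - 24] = 3*s^2 - 18*s + 26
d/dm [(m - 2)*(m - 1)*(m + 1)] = 3*m^2 - 4*m - 1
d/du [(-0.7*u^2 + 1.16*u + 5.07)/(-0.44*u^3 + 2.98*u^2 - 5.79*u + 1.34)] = (-0.308*u^4 + 1.0208*u^3 + 7.2886*u^2 - 32.0932*u + 30.9097)/(0.1936*u^6 - 2.6224*u^5 + 13.9756*u^4 - 35.6876*u^3 + 41.5105*u^2 - 15.5172*u + 1.7956)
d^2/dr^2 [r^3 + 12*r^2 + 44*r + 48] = 6*r + 24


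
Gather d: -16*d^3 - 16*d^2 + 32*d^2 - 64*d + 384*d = -16*d^3 + 16*d^2 + 320*d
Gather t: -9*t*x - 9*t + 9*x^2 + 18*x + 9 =t*(-9*x - 9) + 9*x^2 + 18*x + 9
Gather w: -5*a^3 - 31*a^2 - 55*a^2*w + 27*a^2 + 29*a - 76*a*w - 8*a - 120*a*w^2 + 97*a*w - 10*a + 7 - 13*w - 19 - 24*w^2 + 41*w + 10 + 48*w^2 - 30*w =-5*a^3 - 4*a^2 + 11*a + w^2*(24 - 120*a) + w*(-55*a^2 + 21*a - 2) - 2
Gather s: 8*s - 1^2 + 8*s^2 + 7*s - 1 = 8*s^2 + 15*s - 2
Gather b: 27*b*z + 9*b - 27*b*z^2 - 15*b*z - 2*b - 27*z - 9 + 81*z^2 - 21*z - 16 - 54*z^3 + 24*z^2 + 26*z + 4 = b*(-27*z^2 + 12*z + 7) - 54*z^3 + 105*z^2 - 22*z - 21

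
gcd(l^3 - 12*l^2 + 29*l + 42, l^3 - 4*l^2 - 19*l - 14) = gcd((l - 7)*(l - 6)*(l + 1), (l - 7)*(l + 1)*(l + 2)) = l^2 - 6*l - 7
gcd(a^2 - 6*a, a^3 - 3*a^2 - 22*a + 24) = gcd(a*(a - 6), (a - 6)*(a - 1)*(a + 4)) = a - 6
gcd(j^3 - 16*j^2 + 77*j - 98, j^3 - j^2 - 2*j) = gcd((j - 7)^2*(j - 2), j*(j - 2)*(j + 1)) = j - 2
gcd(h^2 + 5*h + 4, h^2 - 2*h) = 1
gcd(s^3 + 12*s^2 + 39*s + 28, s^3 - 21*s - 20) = s^2 + 5*s + 4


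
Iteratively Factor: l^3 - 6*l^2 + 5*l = (l)*(l^2 - 6*l + 5) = l*(l - 5)*(l - 1)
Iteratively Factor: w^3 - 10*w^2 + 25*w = (w - 5)*(w^2 - 5*w) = (w - 5)^2*(w)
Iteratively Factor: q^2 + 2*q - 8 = (q + 4)*(q - 2)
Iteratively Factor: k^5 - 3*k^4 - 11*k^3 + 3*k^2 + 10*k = (k)*(k^4 - 3*k^3 - 11*k^2 + 3*k + 10) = k*(k + 1)*(k^3 - 4*k^2 - 7*k + 10) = k*(k + 1)*(k + 2)*(k^2 - 6*k + 5) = k*(k - 1)*(k + 1)*(k + 2)*(k - 5)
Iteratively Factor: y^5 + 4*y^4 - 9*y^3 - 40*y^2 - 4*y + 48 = (y + 4)*(y^4 - 9*y^2 - 4*y + 12) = (y - 3)*(y + 4)*(y^3 + 3*y^2 - 4) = (y - 3)*(y + 2)*(y + 4)*(y^2 + y - 2) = (y - 3)*(y + 2)^2*(y + 4)*(y - 1)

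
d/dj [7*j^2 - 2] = 14*j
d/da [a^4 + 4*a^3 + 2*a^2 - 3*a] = 4*a^3 + 12*a^2 + 4*a - 3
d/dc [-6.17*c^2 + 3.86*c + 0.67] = 3.86 - 12.34*c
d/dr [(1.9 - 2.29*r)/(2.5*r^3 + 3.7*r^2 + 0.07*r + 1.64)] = (11.45*r^3 - 5.777*r^2 - 14.06*r - 3.8886)/(6.25*r^6 + 18.5*r^5 + 14.04*r^4 + 8.718*r^3 + 12.1409*r^2 + 0.2296*r + 2.6896)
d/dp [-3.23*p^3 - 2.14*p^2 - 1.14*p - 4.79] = -9.69*p^2 - 4.28*p - 1.14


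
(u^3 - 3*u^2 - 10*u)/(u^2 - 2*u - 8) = u*(u - 5)/(u - 4)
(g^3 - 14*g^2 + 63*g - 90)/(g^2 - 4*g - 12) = (g^2 - 8*g + 15)/(g + 2)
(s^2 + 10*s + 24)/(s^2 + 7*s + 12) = (s + 6)/(s + 3)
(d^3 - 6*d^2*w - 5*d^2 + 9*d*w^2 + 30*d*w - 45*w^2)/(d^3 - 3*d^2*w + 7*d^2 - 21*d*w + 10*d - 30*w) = (d^2 - 3*d*w - 5*d + 15*w)/(d^2 + 7*d + 10)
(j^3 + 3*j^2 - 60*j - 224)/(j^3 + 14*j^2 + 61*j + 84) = (j - 8)/(j + 3)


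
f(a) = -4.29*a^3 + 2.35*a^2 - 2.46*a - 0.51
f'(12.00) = -1799.34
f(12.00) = -7104.75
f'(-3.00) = -132.39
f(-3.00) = 143.85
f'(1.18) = -14.83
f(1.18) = -7.19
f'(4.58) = -250.90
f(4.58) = -374.63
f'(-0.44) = -7.02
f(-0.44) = 1.39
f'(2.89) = -96.37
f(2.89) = -91.54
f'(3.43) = -137.75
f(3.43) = -154.42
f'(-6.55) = -585.40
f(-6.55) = 1321.96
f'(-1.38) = -33.46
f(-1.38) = 18.63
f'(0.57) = -3.96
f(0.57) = -1.94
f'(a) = -12.87*a^2 + 4.7*a - 2.46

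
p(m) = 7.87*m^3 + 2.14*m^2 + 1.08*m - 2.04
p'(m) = 23.61*m^2 + 4.28*m + 1.08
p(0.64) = 1.59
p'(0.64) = 13.49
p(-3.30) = -265.12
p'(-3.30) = 244.07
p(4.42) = 724.12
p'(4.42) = 481.25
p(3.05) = 244.45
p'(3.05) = 233.77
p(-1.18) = -13.27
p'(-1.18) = 28.90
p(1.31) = 20.74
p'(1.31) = 47.20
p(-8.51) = -4706.49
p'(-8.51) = 1674.50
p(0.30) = -1.31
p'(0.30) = 4.49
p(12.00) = 13918.44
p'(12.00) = 3452.28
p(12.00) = 13918.44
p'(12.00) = 3452.28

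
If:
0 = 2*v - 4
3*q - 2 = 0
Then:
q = 2/3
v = 2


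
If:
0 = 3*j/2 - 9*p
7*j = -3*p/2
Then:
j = 0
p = 0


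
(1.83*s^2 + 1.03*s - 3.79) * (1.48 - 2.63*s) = -4.8129*s^3 - 0.000499999999999723*s^2 + 11.4921*s - 5.6092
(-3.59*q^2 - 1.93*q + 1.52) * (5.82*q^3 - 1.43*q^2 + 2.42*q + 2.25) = -20.8938*q^5 - 6.0989*q^4 + 2.9185*q^3 - 14.9217*q^2 - 0.6641*q + 3.42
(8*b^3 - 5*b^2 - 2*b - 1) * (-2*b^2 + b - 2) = -16*b^5 + 18*b^4 - 17*b^3 + 10*b^2 + 3*b + 2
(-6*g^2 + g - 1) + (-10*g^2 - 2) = -16*g^2 + g - 3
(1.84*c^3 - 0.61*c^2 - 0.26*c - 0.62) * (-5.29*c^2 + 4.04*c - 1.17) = -9.7336*c^5 + 10.6605*c^4 - 3.2418*c^3 + 2.9431*c^2 - 2.2006*c + 0.7254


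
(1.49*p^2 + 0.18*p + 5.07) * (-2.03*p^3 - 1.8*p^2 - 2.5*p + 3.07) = -3.0247*p^5 - 3.0474*p^4 - 14.3411*p^3 - 5.0017*p^2 - 12.1224*p + 15.5649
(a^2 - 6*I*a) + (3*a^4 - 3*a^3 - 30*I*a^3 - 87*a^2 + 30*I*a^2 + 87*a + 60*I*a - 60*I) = 3*a^4 - 3*a^3 - 30*I*a^3 - 86*a^2 + 30*I*a^2 + 87*a + 54*I*a - 60*I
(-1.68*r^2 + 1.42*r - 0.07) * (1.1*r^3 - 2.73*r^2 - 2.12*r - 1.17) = -1.848*r^5 + 6.1484*r^4 - 0.392*r^3 - 0.8537*r^2 - 1.513*r + 0.0819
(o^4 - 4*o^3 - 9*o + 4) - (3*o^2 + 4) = o^4 - 4*o^3 - 3*o^2 - 9*o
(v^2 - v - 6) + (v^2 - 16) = 2*v^2 - v - 22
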